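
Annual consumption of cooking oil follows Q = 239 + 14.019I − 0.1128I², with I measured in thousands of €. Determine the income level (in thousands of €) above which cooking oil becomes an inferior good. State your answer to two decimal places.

62.14

dQ/dI = 14.019 − 0.2256I.
The good is inferior where dQ/dI < 0. Setting dQ/dI = 0 gives I = 14.019 / 0.2256 = 62.14.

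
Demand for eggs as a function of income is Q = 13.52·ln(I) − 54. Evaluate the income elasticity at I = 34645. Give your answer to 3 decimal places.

0.155

At I = 34645: Q = 87.323.
dQ/dI = 13.52/I = 0.000390244 at this income.
η = (dQ/dI)·(I/Q) = 0.000390244 × (34645/87.323) = 0.155.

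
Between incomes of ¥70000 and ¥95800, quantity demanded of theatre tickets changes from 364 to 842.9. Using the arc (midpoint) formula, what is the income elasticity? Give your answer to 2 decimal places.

2.55

ΔQ = 842.9 − 364 = 478.9; midpoint Q̄ = (364 + 842.9)/2 = 603.45.
ΔI = 95800 − 70000 = 25800; midpoint Ī = (70000 + 95800)/2 = 82900.
η = (ΔQ/Q̄) ÷ (ΔI/Ī) = (478.9/603.45) ÷ (25800/82900) = 2.55.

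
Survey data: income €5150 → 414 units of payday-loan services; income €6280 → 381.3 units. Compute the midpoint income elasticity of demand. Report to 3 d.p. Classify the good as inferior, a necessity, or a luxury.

-0.416 (inferior good)

ΔQ = 381.3 − 414 = -32.7; midpoint Q̄ = (414 + 381.3)/2 = 397.65.
ΔI = 6280 − 5150 = 1130; midpoint Ī = (5150 + 6280)/2 = 5715.
η = (ΔQ/Q̄) ÷ (ΔI/Ī) = (-32.7/397.65) ÷ (1130/5715) = -0.416.
η < 0 ⇒ inferior good.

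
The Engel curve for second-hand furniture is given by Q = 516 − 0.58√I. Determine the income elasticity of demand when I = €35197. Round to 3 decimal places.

At I = 35197: Q = 407.187.
dQ/dI = -0.58/(2√I) = -0.00154577 at this income.
η = (dQ/dI)·(I/Q) = -0.00154577 × (35197/407.187) = -0.134.

-0.134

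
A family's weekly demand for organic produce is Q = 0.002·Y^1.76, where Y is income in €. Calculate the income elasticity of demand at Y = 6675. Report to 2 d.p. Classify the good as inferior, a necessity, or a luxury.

1.76 (luxury)

For Q = A·Y^β the income elasticity is constant and equal to β.
Here β = 1.76, so η = 1.76.
Since η > 1, the good is a luxury.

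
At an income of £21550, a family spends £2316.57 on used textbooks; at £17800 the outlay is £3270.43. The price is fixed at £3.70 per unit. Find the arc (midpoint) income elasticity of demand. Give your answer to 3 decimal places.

-1.792

With a constant price, Q₁ = 2316.57/3.70 = 626.100 and Q₂ = 3270.43/3.70 = 883.900 (equivalently, work directly with expenditure since P cancels).
Midpoint %ΔQ = (3270.43 − 2316.57)/2793.50 = 0.34146; midpoint %ΔI = (17800 − 21550)/19675 = -0.19060.
η = 0.34146 / -0.19060 = -1.792.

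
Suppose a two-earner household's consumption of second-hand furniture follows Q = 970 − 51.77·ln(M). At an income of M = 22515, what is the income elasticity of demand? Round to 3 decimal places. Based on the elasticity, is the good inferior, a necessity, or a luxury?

At M = 22515: Q = 451.164.
dQ/dM = -51.77/M = -0.00229936 at this income.
η = (dQ/dM)·(M/Q) = -0.00229936 × (22515/451.164) = -0.115.
Since η < 0, the good is an inferior good.

-0.115 (inferior good)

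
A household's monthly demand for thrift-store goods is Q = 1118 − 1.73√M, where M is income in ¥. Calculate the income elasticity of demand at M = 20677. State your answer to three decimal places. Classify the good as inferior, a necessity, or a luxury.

-0.143 (inferior good)

At M = 20677: Q = 869.235.
dQ/dM = -1.73/(2√M) = -0.00601551 at this income.
η = (dQ/dM)·(M/Q) = -0.00601551 × (20677/869.235) = -0.143.
Since η < 0, the good is an inferior good.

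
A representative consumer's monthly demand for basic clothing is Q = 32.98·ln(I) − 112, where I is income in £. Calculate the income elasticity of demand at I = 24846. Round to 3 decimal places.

0.149

At I = 24846: Q = 221.773.
dQ/dI = 32.98/I = 0.00132738 at this income.
η = (dQ/dI)·(I/Q) = 0.00132738 × (24846/221.773) = 0.149.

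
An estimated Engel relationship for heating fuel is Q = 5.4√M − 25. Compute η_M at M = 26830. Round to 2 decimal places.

0.51

At M = 26830: Q = 859.513.
dQ/dM = 5.4/(2√M) = 0.0164837 at this income.
η = (dQ/dM)·(M/Q) = 0.0164837 × (26830/859.513) = 0.51.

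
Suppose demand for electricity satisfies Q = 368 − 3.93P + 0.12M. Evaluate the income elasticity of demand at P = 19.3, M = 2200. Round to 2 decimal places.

0.47

At P = 19.3, M = 2200: Q = 556.151.
Holding P constant, ∂Q/∂M = 0.12.
η_M = (∂Q/∂M)·(M/Q) = 0.12 × (2200/556.151) = 0.47.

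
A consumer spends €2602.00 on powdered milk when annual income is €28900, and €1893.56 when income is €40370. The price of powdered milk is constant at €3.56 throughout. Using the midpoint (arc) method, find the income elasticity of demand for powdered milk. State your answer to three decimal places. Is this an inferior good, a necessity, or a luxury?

-0.952 (inferior good)

With a constant price, Q₁ = 2602.00/3.56 = 730.899 and Q₂ = 1893.56/3.56 = 531.899 (equivalently, work directly with expenditure since P cancels).
Midpoint %ΔQ = (1893.56 − 2602.00)/2247.78 = -0.31517; midpoint %ΔI = (40370 − 28900)/34635 = 0.33117.
η = -0.31517 / 0.33117 = -0.952.
η < 0 ⇒ inferior good.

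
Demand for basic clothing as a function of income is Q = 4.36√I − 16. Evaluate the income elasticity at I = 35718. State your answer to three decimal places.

At I = 35718: Q = 808.005.
dQ/dI = 4.36/(2√I) = 0.0115349 at this income.
η = (dQ/dI)·(I/Q) = 0.0115349 × (35718/808.005) = 0.510.

0.510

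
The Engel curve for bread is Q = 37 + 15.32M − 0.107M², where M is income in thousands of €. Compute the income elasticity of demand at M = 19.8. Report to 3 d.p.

0.735

At M = 19.8: Q = 298.3877.
dQ/dM = 15.32 − 0.214M = 11.08280.
η = (dQ/dM)·(M/Q) = 11.08280 × (19.8/298.3877) = 0.735.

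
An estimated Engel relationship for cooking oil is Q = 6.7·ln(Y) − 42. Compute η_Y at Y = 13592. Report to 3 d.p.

0.308

At Y = 13592: Q = 21.765.
dQ/dY = 6.7/Y = 0.000492937 at this income.
η = (dQ/dY)·(Y/Q) = 0.000492937 × (13592/21.765) = 0.308.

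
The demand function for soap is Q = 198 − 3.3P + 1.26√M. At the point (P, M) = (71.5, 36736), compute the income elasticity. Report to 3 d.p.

At P = 71.5, M = 36736: Q = 203.550.
Holding P constant, ∂Q/∂M = 1.26/(2√M) = 0.00328696.
η_M = (∂Q/∂M)·(M/Q) = 0.00328696 × (36736/203.550) = 0.593.

0.593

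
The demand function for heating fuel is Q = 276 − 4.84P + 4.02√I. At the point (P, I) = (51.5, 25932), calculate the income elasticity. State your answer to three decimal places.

At P = 51.5, I = 25932: Q = 674.097.
Holding P constant, ∂Q/∂I = 4.02/(2√I) = 0.0124818.
η_I = (∂Q/∂I)·(I/Q) = 0.0124818 × (25932/674.097) = 0.480.

0.480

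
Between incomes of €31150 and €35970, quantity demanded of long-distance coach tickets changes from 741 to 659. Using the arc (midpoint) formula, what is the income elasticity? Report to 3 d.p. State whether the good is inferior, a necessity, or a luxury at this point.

ΔQ = 659 − 741 = -82; midpoint Q̄ = (741 + 659)/2 = 700.
ΔI = 35970 − 31150 = 4820; midpoint Ī = (31150 + 35970)/2 = 33560.
η = (ΔQ/Q̄) ÷ (ΔI/Ī) = (-82/700) ÷ (4820/33560) = -0.816.
η < 0 ⇒ inferior good.

-0.816 (inferior good)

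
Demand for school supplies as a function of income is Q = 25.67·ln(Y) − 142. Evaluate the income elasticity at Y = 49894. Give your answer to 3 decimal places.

0.189

At Y = 49894: Q = 135.689.
dQ/dY = 25.67/Y = 0.000514491 at this income.
η = (dQ/dY)·(Y/Q) = 0.000514491 × (49894/135.689) = 0.189.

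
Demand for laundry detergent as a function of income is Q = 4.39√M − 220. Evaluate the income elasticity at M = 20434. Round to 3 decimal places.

At M = 20434: Q = 407.540.
dQ/dM = 4.39/(2√M) = 0.0153553 at this income.
η = (dQ/dM)·(M/Q) = 0.0153553 × (20434/407.540) = 0.770.

0.770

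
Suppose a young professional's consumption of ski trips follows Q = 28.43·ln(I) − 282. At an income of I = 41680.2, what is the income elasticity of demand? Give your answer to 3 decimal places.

1.391

At I = 41680.2: Q = 20.432.
dQ/dI = 28.43/I = 0.000682098 at this income.
η = (dQ/dI)·(I/Q) = 0.000682098 × (41680.2/20.432) = 1.391.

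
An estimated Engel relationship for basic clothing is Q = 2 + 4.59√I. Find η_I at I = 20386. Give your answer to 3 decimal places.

At I = 20386: Q = 657.358.
dQ/dI = 4.59/(2√I) = 0.0160737 at this income.
η = (dQ/dI)·(I/Q) = 0.0160737 × (20386/657.358) = 0.498.

0.498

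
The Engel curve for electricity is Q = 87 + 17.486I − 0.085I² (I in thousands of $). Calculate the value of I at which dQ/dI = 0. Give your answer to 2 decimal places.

102.86

dQ/dI = 17.486 − 0.17I.
The good is inferior where dQ/dI < 0. Setting dQ/dI = 0 gives I = 17.486 / 0.17 = 102.86.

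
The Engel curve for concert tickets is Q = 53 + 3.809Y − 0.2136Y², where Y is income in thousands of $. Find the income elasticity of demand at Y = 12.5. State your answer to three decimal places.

-0.285

At Y = 12.5: Q = 67.2375.
dQ/dY = 3.809 − 0.4272Y = -1.53100.
η = (dQ/dY)·(Y/Q) = -1.53100 × (12.5/67.2375) = -0.285.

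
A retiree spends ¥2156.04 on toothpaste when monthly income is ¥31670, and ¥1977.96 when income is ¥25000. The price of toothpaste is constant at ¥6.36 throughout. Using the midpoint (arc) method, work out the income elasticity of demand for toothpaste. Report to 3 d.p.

0.366

With a constant price, Q₁ = 2156.04/6.36 = 339.000 and Q₂ = 1977.96/6.36 = 311.000 (equivalently, work directly with expenditure since P cancels).
Midpoint %ΔQ = (1977.96 − 2156.04)/2067.00 = -0.08615; midpoint %ΔI = (25000 − 31670)/28335 = -0.23540.
η = -0.08615 / -0.23540 = 0.366.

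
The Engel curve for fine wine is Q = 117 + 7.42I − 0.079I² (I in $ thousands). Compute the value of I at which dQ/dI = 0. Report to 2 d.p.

46.96

dQ/dI = 7.42 − 0.158I.
The good is inferior where dQ/dI < 0. Setting dQ/dI = 0 gives I = 7.42 / 0.158 = 46.96.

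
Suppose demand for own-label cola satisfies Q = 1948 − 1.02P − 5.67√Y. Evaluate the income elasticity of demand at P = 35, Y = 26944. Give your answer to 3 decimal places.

-0.474

At P = 35, Y = 26944: Q = 981.591.
Holding P constant, ∂Q/∂Y = -5.67/(2√Y) = -0.0172712.
η_Y = (∂Q/∂Y)·(Y/Q) = -0.0172712 × (26944/981.591) = -0.474.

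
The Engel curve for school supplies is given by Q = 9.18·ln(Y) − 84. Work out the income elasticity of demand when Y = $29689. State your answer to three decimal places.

At Y = 29689: Q = 10.541.
dQ/dY = 9.18/Y = 0.000309205 at this income.
η = (dQ/dY)·(Y/Q) = 0.000309205 × (29689/10.541) = 0.871.

0.871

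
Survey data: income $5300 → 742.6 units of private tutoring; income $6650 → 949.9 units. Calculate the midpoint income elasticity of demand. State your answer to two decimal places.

ΔQ = 949.9 − 742.6 = 207.3; midpoint Q̄ = (742.6 + 949.9)/2 = 846.25.
ΔI = 6650 − 5300 = 1350; midpoint Ī = (5300 + 6650)/2 = 5975.
η = (ΔQ/Q̄) ÷ (ΔI/Ī) = (207.3/846.25) ÷ (1350/5975) = 1.08.

1.08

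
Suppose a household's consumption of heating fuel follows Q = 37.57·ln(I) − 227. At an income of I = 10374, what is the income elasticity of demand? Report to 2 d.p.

0.31

At I = 10374: Q = 120.412.
dQ/dI = 37.57/I = 0.00362155 at this income.
η = (dQ/dI)·(I/Q) = 0.00362155 × (10374/120.412) = 0.31.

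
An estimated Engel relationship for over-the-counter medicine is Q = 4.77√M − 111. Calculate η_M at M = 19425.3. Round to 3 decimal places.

At M = 19425.3: Q = 553.817.
dQ/dM = 4.77/(2√M) = 0.0171121 at this income.
η = (dQ/dM)·(M/Q) = 0.0171121 × (19425.3/553.817) = 0.600.

0.600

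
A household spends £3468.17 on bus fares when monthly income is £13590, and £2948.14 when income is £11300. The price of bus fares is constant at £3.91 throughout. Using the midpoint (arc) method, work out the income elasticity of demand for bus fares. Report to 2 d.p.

0.88

With a constant price, Q₁ = 3468.17/3.91 = 887.000 and Q₂ = 2948.14/3.91 = 754.000 (equivalently, work directly with expenditure since P cancels).
Midpoint %ΔQ = (2948.14 − 3468.17)/3208.16 = -0.16210; midpoint %ΔI = (11300 − 13590)/12445 = -0.18401.
η = -0.16210 / -0.18401 = 0.88.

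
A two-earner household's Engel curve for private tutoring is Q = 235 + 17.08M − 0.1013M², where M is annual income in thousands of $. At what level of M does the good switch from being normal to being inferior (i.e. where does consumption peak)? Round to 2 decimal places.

84.30

dQ/dM = 17.08 − 0.2026M.
The good is inferior where dQ/dM < 0. Setting dQ/dM = 0 gives M = 17.08 / 0.2026 = 84.30.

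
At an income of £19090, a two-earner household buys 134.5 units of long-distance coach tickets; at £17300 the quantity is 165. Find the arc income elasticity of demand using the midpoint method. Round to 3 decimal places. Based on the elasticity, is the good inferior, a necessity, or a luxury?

ΔQ = 165 − 134.5 = 30.5; midpoint Q̄ = (134.5 + 165)/2 = 149.75.
ΔI = 17300 − 19090 = -1790; midpoint Ī = (19090 + 17300)/2 = 18195.
η = (ΔQ/Q̄) ÷ (ΔI/Ī) = (30.5/149.75) ÷ (-1790/18195) = -2.070.
η < 0 ⇒ inferior good.

-2.070 (inferior good)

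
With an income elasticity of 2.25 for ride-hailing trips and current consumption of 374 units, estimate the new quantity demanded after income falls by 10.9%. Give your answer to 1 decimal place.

%ΔQ ≈ η × %ΔI = 2.25 × (-10.9%) = -24.525%.
New Q ≈ 374 × (1 − 0.24525) = 282.3.

282.3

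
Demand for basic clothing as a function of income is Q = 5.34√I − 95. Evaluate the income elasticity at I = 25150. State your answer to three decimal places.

At I = 25150: Q = 751.857.
dQ/dI = 5.34/(2√I) = 0.0168361 at this income.
η = (dQ/dI)·(I/Q) = 0.0168361 × (25150/751.857) = 0.563.

0.563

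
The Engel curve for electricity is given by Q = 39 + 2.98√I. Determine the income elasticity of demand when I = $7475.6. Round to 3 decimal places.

At I = 7475.6: Q = 296.655.
dQ/dI = 2.98/(2√I) = 0.0172331 at this income.
η = (dQ/dI)·(I/Q) = 0.0172331 × (7475.6/296.655) = 0.434.

0.434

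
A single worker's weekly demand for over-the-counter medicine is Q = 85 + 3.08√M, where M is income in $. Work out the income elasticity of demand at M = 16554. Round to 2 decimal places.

0.41

At M = 16554: Q = 481.280.
dQ/dM = 3.08/(2√M) = 0.0119693 at this income.
η = (dQ/dM)·(M/Q) = 0.0119693 × (16554/481.280) = 0.41.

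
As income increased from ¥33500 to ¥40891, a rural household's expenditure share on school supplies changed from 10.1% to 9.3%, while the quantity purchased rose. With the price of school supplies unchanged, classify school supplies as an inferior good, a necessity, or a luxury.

Quantity rises but the budget share falls as income rises, so 0 < η < 1.

necessity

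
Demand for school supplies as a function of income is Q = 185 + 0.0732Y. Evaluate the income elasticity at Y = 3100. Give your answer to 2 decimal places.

0.55

At Y = 3100: Q = 411.920.
dQ/dY = 0.0732.
η = (dQ/dY)·(Y/Q) = 0.0732 × (3100/411.920) = 0.55.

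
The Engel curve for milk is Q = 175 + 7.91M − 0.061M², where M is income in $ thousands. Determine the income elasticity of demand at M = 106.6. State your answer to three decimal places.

At M = 106.6: Q = 325.0288.
dQ/dM = 7.91 − 0.122M = -5.09520.
η = (dQ/dM)·(M/Q) = -5.09520 × (106.6/325.0288) = -1.671.

-1.671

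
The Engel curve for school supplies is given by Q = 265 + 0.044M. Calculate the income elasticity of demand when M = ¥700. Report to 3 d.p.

0.104

At M = 700: Q = 295.800.
dQ/dM = 0.044.
η = (dQ/dM)·(M/Q) = 0.044 × (700/295.800) = 0.104.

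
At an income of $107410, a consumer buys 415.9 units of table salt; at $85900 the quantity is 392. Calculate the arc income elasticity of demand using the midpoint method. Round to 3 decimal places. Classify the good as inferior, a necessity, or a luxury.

0.266 (necessity)

ΔQ = 392 − 415.9 = -23.9; midpoint Q̄ = (415.9 + 392)/2 = 403.95.
ΔI = 85900 − 107410 = -21510; midpoint Ī = (107410 + 85900)/2 = 96655.
η = (ΔQ/Q̄) ÷ (ΔI/Ī) = (-23.9/403.95) ÷ (-21510/96655) = 0.266.
0 < η < 1 ⇒ necessity.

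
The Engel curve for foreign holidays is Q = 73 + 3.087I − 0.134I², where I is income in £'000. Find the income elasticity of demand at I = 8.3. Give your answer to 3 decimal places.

0.080

At I = 8.3: Q = 89.3908.
dQ/dI = 3.087 − 0.268I = 0.86260.
η = (dQ/dI)·(I/Q) = 0.86260 × (8.3/89.3908) = 0.080.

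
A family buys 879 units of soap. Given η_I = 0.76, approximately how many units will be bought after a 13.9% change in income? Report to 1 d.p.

971.9

%ΔQ ≈ η × %ΔI = 0.76 × 13.9% = 10.564%.
New Q ≈ 879 × (1 + 0.10564) = 971.9.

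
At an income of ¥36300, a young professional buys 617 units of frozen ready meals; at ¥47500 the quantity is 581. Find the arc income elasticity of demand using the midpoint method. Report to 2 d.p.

ΔQ = 581 − 617 = -36; midpoint Q̄ = (617 + 581)/2 = 599.
ΔI = 47500 − 36300 = 11200; midpoint Ī = (36300 + 47500)/2 = 41900.
η = (ΔQ/Q̄) ÷ (ΔI/Ī) = (-36/599) ÷ (11200/41900) = -0.22.

-0.22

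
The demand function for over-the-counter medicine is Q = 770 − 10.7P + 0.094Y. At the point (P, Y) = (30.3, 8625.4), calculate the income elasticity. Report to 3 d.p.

At P = 30.3, Y = 8625.4: Q = 1256.578.
Holding P constant, ∂Q/∂Y = 0.094.
η_Y = (∂Q/∂Y)·(Y/Q) = 0.094 × (8625.4/1256.578) = 0.645.

0.645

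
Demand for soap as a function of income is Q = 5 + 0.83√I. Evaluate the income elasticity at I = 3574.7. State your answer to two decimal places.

At I = 3574.7: Q = 54.625.
dQ/dI = 0.83/(2√I) = 0.0069411 at this income.
η = (dQ/dI)·(I/Q) = 0.0069411 × (3574.7/54.625) = 0.45.

0.45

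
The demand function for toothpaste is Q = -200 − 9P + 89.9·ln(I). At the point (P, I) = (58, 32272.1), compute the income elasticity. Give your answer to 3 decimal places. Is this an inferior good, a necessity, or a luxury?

At P = 58, I = 32272.1: Q = 211.338.
Holding P constant, ∂Q/∂I = 89.9/I = 0.00278569.
η_I = (∂Q/∂I)·(I/Q) = 0.00278569 × (32272.1/211.338) = 0.425.
Since 0 < η < 1, this is a necessity.

0.425 (necessity)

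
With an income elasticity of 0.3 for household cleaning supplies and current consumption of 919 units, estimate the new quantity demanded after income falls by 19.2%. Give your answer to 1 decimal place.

866.1

%ΔQ ≈ η × %ΔI = 0.3 × (-19.2%) = -5.76%.
New Q ≈ 919 × (1 − 0.0576) = 866.1.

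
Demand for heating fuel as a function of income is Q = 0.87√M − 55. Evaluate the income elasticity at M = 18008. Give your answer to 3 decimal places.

0.945

At M = 18008: Q = 61.749.
dQ/dM = 0.87/(2√M) = 0.00324158 at this income.
η = (dQ/dM)·(M/Q) = 0.00324158 × (18008/61.749) = 0.945.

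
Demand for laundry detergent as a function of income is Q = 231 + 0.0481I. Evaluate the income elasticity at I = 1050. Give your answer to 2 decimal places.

0.18

At I = 1050: Q = 281.505.
dQ/dI = 0.0481.
η = (dQ/dI)·(I/Q) = 0.0481 × (1050/281.505) = 0.18.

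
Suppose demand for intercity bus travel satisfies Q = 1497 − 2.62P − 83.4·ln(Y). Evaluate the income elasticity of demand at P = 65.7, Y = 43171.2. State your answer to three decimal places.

-0.192

At P = 65.7, Y = 43171.2: Q = 434.744.
Holding P constant, ∂Q/∂Y = -83.4/Y = -0.00193184.
η_Y = (∂Q/∂Y)·(Y/Q) = -0.00193184 × (43171.2/434.744) = -0.192.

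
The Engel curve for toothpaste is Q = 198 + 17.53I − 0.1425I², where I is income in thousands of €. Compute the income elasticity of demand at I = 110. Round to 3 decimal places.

-3.781

At I = 110: Q = 402.0500.
dQ/dI = 17.53 − 0.285I = -13.82000.
η = (dQ/dI)·(I/Q) = -13.82000 × (110/402.0500) = -3.781.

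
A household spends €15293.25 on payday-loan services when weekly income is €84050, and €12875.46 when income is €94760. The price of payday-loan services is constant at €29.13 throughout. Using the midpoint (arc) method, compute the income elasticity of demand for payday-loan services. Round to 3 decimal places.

With a constant price, Q₁ = 15293.25/29.13 = 525.000 and Q₂ = 12875.46/29.13 = 442.000 (equivalently, work directly with expenditure since P cancels).
Midpoint %ΔQ = (12875.46 − 15293.25)/14084.36 = -0.17166; midpoint %ΔI = (94760 − 84050)/89405 = 0.11979.
η = -0.17166 / 0.11979 = -1.433.

-1.433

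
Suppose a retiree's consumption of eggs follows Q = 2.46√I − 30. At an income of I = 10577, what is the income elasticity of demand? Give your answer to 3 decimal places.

At I = 10577: Q = 222.998.
dQ/dI = 2.46/(2√I) = 0.0119598 at this income.
η = (dQ/dI)·(I/Q) = 0.0119598 × (10577/222.998) = 0.567.

0.567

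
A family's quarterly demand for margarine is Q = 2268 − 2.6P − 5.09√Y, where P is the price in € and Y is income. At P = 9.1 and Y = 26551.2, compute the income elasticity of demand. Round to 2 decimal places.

-0.29

At P = 9.1, Y = 26551.2: Q = 1414.948.
Holding P constant, ∂Q/∂Y = -5.09/(2√Y) = -0.0156187.
η_Y = (∂Q/∂Y)·(Y/Q) = -0.0156187 × (26551.2/1414.948) = -0.29.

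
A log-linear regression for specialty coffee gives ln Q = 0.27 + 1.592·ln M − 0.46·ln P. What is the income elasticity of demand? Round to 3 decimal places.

1.592

In a log-linear demand, the coefficient on ln M is the income elasticity.
So η = 1.592.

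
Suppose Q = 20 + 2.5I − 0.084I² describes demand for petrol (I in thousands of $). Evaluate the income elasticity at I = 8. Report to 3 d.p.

At I = 8: Q = 34.6240.
dQ/dI = 2.5 − 0.168I = 1.15600.
η = (dQ/dI)·(I/Q) = 1.15600 × (8/34.6240) = 0.267.

0.267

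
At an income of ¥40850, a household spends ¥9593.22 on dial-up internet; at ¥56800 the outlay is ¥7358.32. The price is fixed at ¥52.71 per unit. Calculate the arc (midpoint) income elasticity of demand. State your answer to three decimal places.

-0.807

With a constant price, Q₁ = 9593.22/52.71 = 182.000 and Q₂ = 7358.32/52.71 = 139.600 (equivalently, work directly with expenditure since P cancels).
Midpoint %ΔQ = (7358.32 − 9593.22)/8475.77 = -0.26368; midpoint %ΔI = (56800 − 40850)/48825 = 0.32668.
η = -0.26368 / 0.32668 = -0.807.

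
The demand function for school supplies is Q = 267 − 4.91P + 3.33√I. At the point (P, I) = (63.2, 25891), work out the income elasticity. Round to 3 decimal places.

At P = 63.2, I = 25891: Q = 492.508.
Holding P constant, ∂Q/∂I = 3.33/(2√I) = 0.0103476.
η_I = (∂Q/∂I)·(I/Q) = 0.0103476 × (25891/492.508) = 0.544.

0.544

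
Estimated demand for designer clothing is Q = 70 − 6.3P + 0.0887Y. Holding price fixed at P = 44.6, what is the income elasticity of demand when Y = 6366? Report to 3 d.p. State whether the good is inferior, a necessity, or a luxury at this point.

1.597 (luxury)

At P = 44.6, Y = 6366: Q = 353.684.
Holding P constant, ∂Q/∂Y = 0.0887.
η_Y = (∂Q/∂Y)·(Y/Q) = 0.0887 × (6366/353.684) = 1.597.
Since η > 1, this is a luxury.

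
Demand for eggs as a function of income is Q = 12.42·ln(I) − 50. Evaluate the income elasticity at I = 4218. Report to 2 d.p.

0.23

At I = 4218: Q = 53.671.
dQ/dI = 12.42/I = 0.00294452 at this income.
η = (dQ/dI)·(I/Q) = 0.00294452 × (4218/53.671) = 0.23.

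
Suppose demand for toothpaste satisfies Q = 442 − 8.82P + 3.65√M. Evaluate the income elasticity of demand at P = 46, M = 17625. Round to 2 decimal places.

0.47

At P = 46, M = 17625: Q = 520.851.
Holding P constant, ∂Q/∂M = 3.65/(2√M) = 0.0137467.
η_M = (∂Q/∂M)·(M/Q) = 0.0137467 × (17625/520.851) = 0.47.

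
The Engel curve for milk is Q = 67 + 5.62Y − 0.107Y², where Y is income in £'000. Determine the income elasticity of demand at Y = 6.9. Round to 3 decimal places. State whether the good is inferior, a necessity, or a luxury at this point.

0.284 (necessity)

At Y = 6.9: Q = 100.6837.
dQ/dY = 5.62 − 0.214Y = 4.14340.
η = (dQ/dY)·(Y/Q) = 4.14340 × (6.9/100.6837) = 0.284.
0 < η < 1 ⇒ necessity.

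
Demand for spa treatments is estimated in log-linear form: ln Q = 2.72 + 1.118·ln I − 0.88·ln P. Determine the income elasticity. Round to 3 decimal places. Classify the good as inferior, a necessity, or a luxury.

1.118 (luxury)

In a log-linear demand, the coefficient on ln I is the income elasticity.
So η = 1.118.
η > 1 ⇒ luxury.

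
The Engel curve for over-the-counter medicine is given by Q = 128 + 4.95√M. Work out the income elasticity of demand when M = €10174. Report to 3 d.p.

At M = 10174: Q = 627.288.
dQ/dM = 4.95/(2√M) = 0.0245374 at this income.
η = (dQ/dM)·(M/Q) = 0.0245374 × (10174/627.288) = 0.398.

0.398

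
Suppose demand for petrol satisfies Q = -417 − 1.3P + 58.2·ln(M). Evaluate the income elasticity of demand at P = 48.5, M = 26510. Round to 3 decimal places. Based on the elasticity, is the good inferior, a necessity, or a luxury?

0.516 (necessity)

At P = 48.5, M = 26510: Q = 112.733.
Holding P constant, ∂Q/∂M = 58.2/M = 0.0021954.
η_M = (∂Q/∂M)·(M/Q) = 0.0021954 × (26510/112.733) = 0.516.
Since 0 < η < 1, this is a necessity.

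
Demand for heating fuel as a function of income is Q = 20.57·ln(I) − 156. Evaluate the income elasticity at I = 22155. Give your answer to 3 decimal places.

At I = 22155: Q = 49.820.
dQ/dI = 20.57/I = 0.000928459 at this income.
η = (dQ/dI)·(I/Q) = 0.000928459 × (22155/49.820) = 0.413.

0.413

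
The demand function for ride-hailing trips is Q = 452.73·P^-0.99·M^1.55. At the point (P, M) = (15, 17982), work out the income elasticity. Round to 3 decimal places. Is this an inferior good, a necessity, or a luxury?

1.550 (luxury)

For a multiplicative demand Q = A·P^α·M^β, the income elasticity is β everywhere.
Here β = 1.55, so η = 1.550.
Since η > 1, this is a luxury.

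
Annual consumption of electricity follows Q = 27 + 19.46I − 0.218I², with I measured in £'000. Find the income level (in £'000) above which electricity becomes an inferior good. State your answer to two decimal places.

dQ/dI = 19.46 − 0.436I.
The good is inferior where dQ/dI < 0. Setting dQ/dI = 0 gives I = 19.46 / 0.436 = 44.63.

44.63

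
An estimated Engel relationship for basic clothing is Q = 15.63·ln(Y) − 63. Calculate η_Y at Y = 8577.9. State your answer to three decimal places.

At Y = 8577.9: Q = 78.560.
dQ/dY = 15.63/Y = 0.00182212 at this income.
η = (dQ/dY)·(Y/Q) = 0.00182212 × (8577.9/78.560) = 0.199.

0.199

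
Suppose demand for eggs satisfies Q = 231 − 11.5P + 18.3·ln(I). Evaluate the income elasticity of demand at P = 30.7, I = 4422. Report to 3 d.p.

0.580

At P = 30.7, I = 4422: Q = 31.567.
Holding P constant, ∂Q/∂I = 18.3/I = 0.0041384.
η_I = (∂Q/∂I)·(I/Q) = 0.0041384 × (4422/31.567) = 0.580.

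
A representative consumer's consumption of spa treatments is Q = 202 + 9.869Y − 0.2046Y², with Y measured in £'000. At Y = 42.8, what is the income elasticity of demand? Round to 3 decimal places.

-1.311

At Y = 42.8: Q = 249.5987.
dQ/dY = 9.869 − 0.4092Y = -7.64476.
η = (dQ/dY)·(Y/Q) = -7.64476 × (42.8/249.5987) = -1.311.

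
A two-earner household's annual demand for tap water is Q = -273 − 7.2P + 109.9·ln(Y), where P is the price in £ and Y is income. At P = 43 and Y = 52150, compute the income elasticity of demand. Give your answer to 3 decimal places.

At P = 43, Y = 52150: Q = 611.121.
Holding P constant, ∂Q/∂Y = 109.9/Y = 0.00210738.
η_Y = (∂Q/∂Y)·(Y/Q) = 0.00210738 × (52150/611.121) = 0.180.

0.180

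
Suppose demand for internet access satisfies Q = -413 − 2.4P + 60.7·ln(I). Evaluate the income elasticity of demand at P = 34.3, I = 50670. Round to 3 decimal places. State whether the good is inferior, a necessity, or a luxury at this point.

0.374 (necessity)

At P = 34.3, I = 50670: Q = 162.249.
Holding P constant, ∂Q/∂I = 60.7/I = 0.00119795.
η_I = (∂Q/∂I)·(I/Q) = 0.00119795 × (50670/162.249) = 0.374.
Since 0 < η < 1, this is a necessity.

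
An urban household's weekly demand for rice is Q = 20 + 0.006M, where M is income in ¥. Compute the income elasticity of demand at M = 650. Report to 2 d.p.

At M = 650: Q = 23.900.
dQ/dM = 0.006.
η = (dQ/dM)·(M/Q) = 0.006 × (650/23.900) = 0.16.

0.16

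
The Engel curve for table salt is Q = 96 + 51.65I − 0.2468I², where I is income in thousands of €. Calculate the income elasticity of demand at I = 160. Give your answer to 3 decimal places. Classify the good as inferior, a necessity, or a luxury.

At I = 160: Q = 2041.9200.
dQ/dI = 51.65 − 0.4936I = -27.32600.
η = (dQ/dI)·(I/Q) = -27.32600 × (160/2041.9200) = -2.141.
η < 0 ⇒ inferior good.

-2.141 (inferior good)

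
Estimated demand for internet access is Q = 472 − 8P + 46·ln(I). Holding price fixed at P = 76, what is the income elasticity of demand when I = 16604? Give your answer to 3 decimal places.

0.148

At P = 76, I = 16604: Q = 311.000.
Holding P constant, ∂Q/∂I = 46/I = 0.00277042.
η_I = (∂Q/∂I)·(I/Q) = 0.00277042 × (16604/311.000) = 0.148.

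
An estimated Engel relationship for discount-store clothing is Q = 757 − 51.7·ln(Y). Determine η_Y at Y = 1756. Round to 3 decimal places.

-0.139

At Y = 1756: Q = 370.760.
dQ/dY = -51.7/Y = -0.0294419 at this income.
η = (dQ/dY)·(Y/Q) = -0.0294419 × (1756/370.760) = -0.139.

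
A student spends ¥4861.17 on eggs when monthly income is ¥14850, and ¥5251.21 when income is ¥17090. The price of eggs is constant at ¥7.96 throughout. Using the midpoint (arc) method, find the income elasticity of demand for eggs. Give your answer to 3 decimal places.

0.550

With a constant price, Q₁ = 4861.17/7.96 = 610.700 and Q₂ = 5251.21/7.96 = 659.700 (equivalently, work directly with expenditure since P cancels).
Midpoint %ΔQ = (5251.21 − 4861.17)/5056.19 = 0.07714; midpoint %ΔI = (17090 − 14850)/15970 = 0.14026.
η = 0.07714 / 0.14026 = 0.550.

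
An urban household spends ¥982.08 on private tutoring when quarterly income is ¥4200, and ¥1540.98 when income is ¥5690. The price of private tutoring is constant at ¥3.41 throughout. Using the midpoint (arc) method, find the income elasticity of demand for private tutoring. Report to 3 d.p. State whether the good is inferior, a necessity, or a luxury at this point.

With a constant price, Q₁ = 982.08/3.41 = 288.000 and Q₂ = 1540.98/3.41 = 451.900 (equivalently, work directly with expenditure since P cancels).
Midpoint %ΔQ = (1540.98 − 982.08)/1261.53 = 0.44303; midpoint %ΔI = (5690 − 4200)/4945 = 0.30131.
η = 0.44303 / 0.30131 = 1.470.
η > 1 ⇒ luxury.

1.470 (luxury)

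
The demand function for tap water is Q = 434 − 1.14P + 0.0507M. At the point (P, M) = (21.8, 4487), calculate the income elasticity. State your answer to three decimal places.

0.357

At P = 21.8, M = 4487: Q = 636.639.
Holding P constant, ∂Q/∂M = 0.0507.
η_M = (∂Q/∂M)·(M/Q) = 0.0507 × (4487/636.639) = 0.357.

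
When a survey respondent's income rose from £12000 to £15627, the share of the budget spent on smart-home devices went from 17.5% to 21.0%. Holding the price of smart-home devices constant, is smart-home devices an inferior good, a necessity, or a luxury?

The budget share rises as income rises, so η > 1.

luxury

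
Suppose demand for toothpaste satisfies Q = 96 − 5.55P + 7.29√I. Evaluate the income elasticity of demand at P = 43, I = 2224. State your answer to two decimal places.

At P = 43, I = 2224: Q = 201.141.
Holding P constant, ∂Q/∂I = 7.29/(2√I) = 0.0772912.
η_I = (∂Q/∂I)·(I/Q) = 0.0772912 × (2224/201.141) = 0.85.

0.85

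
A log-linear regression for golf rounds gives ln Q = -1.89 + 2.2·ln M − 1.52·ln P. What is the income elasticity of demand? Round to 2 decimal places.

In a log-linear demand, the coefficient on ln M is the income elasticity.
So η = 2.20.

2.20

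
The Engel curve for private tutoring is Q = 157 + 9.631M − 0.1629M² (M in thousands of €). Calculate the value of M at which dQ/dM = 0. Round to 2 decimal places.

29.56

dQ/dM = 9.631 − 0.3258M.
The good is inferior where dQ/dM < 0. Setting dQ/dM = 0 gives M = 9.631 / 0.3258 = 29.56.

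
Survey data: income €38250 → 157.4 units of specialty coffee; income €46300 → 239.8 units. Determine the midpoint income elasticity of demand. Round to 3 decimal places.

ΔQ = 239.8 − 157.4 = 82.4; midpoint Q̄ = (157.4 + 239.8)/2 = 198.6.
ΔI = 46300 − 38250 = 8050; midpoint Ī = (38250 + 46300)/2 = 42275.
η = (ΔQ/Q̄) ÷ (ΔI/Ī) = (82.4/198.6) ÷ (8050/42275) = 2.179.

2.179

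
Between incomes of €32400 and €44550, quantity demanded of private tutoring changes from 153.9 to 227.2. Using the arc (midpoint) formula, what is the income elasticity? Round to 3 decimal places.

ΔQ = 227.2 − 153.9 = 73.3; midpoint Q̄ = (153.9 + 227.2)/2 = 190.55.
ΔI = 44550 − 32400 = 12150; midpoint Ī = (32400 + 44550)/2 = 38475.
η = (ΔQ/Q̄) ÷ (ΔI/Ī) = (73.3/190.55) ÷ (12150/38475) = 1.218.

1.218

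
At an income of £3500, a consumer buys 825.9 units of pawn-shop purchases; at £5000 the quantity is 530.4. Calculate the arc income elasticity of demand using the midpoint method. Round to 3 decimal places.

-1.235

ΔQ = 530.4 − 825.9 = -295.5; midpoint Q̄ = (825.9 + 530.4)/2 = 678.15.
ΔI = 5000 − 3500 = 1500; midpoint Ī = (3500 + 5000)/2 = 4250.
η = (ΔQ/Q̄) ÷ (ΔI/Ī) = (-295.5/678.15) ÷ (1500/4250) = -1.235.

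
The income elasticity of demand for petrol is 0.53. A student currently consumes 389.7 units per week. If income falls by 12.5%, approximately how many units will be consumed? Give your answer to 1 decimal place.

%ΔQ ≈ η × %ΔI = 0.53 × (-12.5%) = -6.625%.
New Q ≈ 389.7 × (1 − 0.06625) = 363.9.

363.9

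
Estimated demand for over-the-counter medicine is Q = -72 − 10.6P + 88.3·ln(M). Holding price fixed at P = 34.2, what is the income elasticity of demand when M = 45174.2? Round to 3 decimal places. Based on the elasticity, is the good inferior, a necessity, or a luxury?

0.172 (necessity)

At P = 34.2, M = 45174.2: Q = 511.904.
Holding P constant, ∂Q/∂M = 88.3/M = 0.00195466.
η_M = (∂Q/∂M)·(M/Q) = 0.00195466 × (45174.2/511.904) = 0.172.
Since 0 < η < 1, this is a necessity.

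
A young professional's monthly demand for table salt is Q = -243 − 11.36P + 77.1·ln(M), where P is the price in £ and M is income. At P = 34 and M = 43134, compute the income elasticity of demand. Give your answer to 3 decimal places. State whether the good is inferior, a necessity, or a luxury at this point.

At P = 34, M = 43134: Q = 193.576.
Holding P constant, ∂Q/∂M = 77.1/M = 0.00178745.
η_M = (∂Q/∂M)·(M/Q) = 0.00178745 × (43134/193.576) = 0.398.
Since 0 < η < 1, this is a necessity.

0.398 (necessity)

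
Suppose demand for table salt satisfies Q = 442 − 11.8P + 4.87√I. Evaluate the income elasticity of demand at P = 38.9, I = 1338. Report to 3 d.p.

0.553

At P = 38.9, I = 1338: Q = 161.118.
Holding P constant, ∂Q/∂I = 4.87/(2√I) = 0.0665688.
η_I = (∂Q/∂I)·(I/Q) = 0.0665688 × (1338/161.118) = 0.553.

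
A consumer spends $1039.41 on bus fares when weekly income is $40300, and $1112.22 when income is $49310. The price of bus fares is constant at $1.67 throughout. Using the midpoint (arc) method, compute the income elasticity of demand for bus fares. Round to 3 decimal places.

With a constant price, Q₁ = 1039.41/1.67 = 622.401 and Q₂ = 1112.22/1.67 = 666.000 (equivalently, work directly with expenditure since P cancels).
Midpoint %ΔQ = (1112.22 − 1039.41)/1075.82 = 0.06768; midpoint %ΔI = (49310 − 40300)/44805 = 0.20109.
η = 0.06768 / 0.20109 = 0.337.

0.337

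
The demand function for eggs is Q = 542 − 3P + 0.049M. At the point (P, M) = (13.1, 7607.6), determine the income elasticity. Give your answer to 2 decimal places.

0.43

At P = 13.1, M = 7607.6: Q = 875.472.
Holding P constant, ∂Q/∂M = 0.049.
η_M = (∂Q/∂M)·(M/Q) = 0.049 × (7607.6/875.472) = 0.43.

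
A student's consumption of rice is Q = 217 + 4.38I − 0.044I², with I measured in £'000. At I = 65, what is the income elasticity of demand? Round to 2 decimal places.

-0.28

At I = 65: Q = 315.8000.
dQ/dI = 4.38 − 0.088I = -1.34000.
η = (dQ/dI)·(I/Q) = -1.34000 × (65/315.8000) = -0.28.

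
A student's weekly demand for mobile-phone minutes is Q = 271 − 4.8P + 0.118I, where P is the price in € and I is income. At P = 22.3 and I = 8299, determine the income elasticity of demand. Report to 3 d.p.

0.857

At P = 22.3, I = 8299: Q = 1143.242.
Holding P constant, ∂Q/∂I = 0.118.
η_I = (∂Q/∂I)·(I/Q) = 0.118 × (8299/1143.242) = 0.857.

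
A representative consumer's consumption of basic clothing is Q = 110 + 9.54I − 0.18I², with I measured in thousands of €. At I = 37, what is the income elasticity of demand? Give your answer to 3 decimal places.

At I = 37: Q = 216.5600.
dQ/dI = 9.54 − 0.36I = -3.78000.
η = (dQ/dI)·(I/Q) = -3.78000 × (37/216.5600) = -0.646.

-0.646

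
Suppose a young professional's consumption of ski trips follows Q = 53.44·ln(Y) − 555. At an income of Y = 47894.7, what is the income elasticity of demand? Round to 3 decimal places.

At Y = 47894.7: Q = 20.910.
dQ/dY = 53.44/Y = 0.00111578 at this income.
η = (dQ/dY)·(Y/Q) = 0.00111578 × (47894.7/20.910) = 2.556.

2.556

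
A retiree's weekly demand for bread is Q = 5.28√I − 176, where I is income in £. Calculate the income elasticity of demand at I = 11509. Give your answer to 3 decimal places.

At I = 11509: Q = 390.438.
dQ/dI = 5.28/(2√I) = 0.0246085 at this income.
η = (dQ/dI)·(I/Q) = 0.0246085 × (11509/390.438) = 0.725.

0.725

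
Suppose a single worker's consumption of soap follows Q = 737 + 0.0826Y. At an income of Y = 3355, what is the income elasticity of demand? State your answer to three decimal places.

0.273

At Y = 3355: Q = 1014.123.
dQ/dY = 0.0826.
η = (dQ/dY)·(Y/Q) = 0.0826 × (3355/1014.123) = 0.273.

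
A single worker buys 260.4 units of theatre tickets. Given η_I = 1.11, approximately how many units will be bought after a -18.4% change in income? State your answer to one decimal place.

%ΔQ ≈ η × %ΔI = 1.11 × (-18.4%) = -20.424%.
New Q ≈ 260.4 × (1 − 0.20424) = 207.2.

207.2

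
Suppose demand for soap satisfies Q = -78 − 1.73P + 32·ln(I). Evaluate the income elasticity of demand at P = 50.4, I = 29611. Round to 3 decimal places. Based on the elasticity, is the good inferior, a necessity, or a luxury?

0.195 (necessity)

At P = 50.4, I = 29611: Q = 164.277.
Holding P constant, ∂Q/∂I = 32/I = 0.00108068.
η_I = (∂Q/∂I)·(I/Q) = 0.00108068 × (29611/164.277) = 0.195.
Since 0 < η < 1, this is a necessity.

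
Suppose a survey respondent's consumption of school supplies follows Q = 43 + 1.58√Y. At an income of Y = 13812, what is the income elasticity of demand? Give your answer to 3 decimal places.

0.406

At Y = 13812: Q = 228.689.
dQ/dY = 1.58/(2√Y) = 0.006722 at this income.
η = (dQ/dY)·(Y/Q) = 0.006722 × (13812/228.689) = 0.406.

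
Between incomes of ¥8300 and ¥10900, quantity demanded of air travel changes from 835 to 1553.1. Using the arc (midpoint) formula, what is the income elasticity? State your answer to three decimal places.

ΔQ = 1553.1 − 835 = 718.1; midpoint Q̄ = (835 + 1553.1)/2 = 1194.05.
ΔI = 10900 − 8300 = 2600; midpoint Ī = (8300 + 10900)/2 = 9600.
η = (ΔQ/Q̄) ÷ (ΔI/Ī) = (718.1/1194.05) ÷ (2600/9600) = 2.221.

2.221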